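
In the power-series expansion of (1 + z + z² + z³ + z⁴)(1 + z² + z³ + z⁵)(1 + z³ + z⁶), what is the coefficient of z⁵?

5

(1 + z + z² + z³ + z⁴) has coefficients 1,1,1,1,1 for degrees 0…4.
(1 + z² + z³ + z⁵) has coefficients 1,0,1,1,0,1 for degrees 0…5.
Finally multiplying by (1 + z³ + z⁶), the product of all factors after the first has coefficients 1,0,1,2,0,2 for degrees 0…5.
[z⁵] = 1·2 + 1·0 + 1·2 + 1·1 + 1·0 = 5.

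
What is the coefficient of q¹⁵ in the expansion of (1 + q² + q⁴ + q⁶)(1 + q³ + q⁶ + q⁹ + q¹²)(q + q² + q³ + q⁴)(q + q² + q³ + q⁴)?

21

(1 + q² + q⁴ + q⁶) has coefficients 1,0,1,0,1,0,1 for degrees 0…6.
(1 + q³ + q⁶ + q⁹ + q¹²) has coefficients 1,0,0,1,0,0,1,0,0,1,0,0,1,0,0,0 for degrees 0…15.
Multiplying by (q + q² + q³ + q⁴) gives running coefficients 0,1,1,1,2,1,1,2,1,1,2,1,1,2,1,1 for degrees 0…15.
Finally multiplying by (q + q² + q³ + q⁴), the product of all factors after the first has coefficients 0,0,1,2,3,5,5,5,6,5,5,6,5,5,6,5 for degrees 0…15.
[q¹⁵] = 1·5 + 1·5 + 1·6 + 1·5 = 21.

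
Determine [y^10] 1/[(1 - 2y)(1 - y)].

2047

The denominator gives the recurrence a_n = 3a_(n−1) − 2a_(n−2) for n ≥ 2; the numerator fixes a_0 = 1, a_1 = 3.
Iterating: 1, 3, 7, 15, 31, 63, 127, 255, 511, 1023, 2047, so a_10 = 2047.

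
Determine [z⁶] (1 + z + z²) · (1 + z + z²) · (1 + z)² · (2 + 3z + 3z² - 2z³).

(1 + z + z²) has coefficients 1,1,1 for degrees 0…2.
(1 + z + z²) has coefficients 1,1,1,0,0,0,0 for degrees 0…6.
Multiplying by (1 + z)² gives running coefficients 1,3,4,3,1,0,0 for degrees 0…6.
Finally multiplying by (2 + 3z + 3z² - 2z³), the product of all factors after the first has coefficients 2,9,20,25,17,4,-3 for degrees 0…6.
[z⁶] = 1·(-3) + 1·4 + 1·17 = 18.

18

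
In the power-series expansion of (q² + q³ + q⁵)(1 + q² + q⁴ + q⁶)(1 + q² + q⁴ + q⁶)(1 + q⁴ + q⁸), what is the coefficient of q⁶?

(q² + q³ + q⁵) has coefficients 0,0,1,1,0,1 for degrees 0…5.
(1 + q² + q⁴ + q⁶) has coefficients 1,0,1,0,1,0,1 for degrees 0…6.
Multiplying by (1 + q² + q⁴ + q⁶) gives running coefficients 1,0,2,0,3,0,4 for degrees 0…6.
Finally multiplying by (1 + q⁴ + q⁸), the product of all factors after the first has coefficients 1,0,2,0,4,0,6 for degrees 0…6.
[q⁶] = 1·4 + 1·0 + 1·0 = 4.

4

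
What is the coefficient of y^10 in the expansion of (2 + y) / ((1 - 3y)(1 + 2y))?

The denominator gives the recurrence a_n = a_(n−1) + 6a_(n−2) for n ≥ 3; the numerator fixes a_0 = 2, a_1 = 3, a_2 = 15.
Iterating: 2, 3, 15, 33, 123, 321, 1059, 2985, 9339, 27249, 83283, so a_10 = 83283.

83283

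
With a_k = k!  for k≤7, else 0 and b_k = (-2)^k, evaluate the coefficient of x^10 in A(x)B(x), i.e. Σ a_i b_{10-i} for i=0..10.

-30848

This is [x^10] in the product of the two ordinary generating functions.
Σ = 1·1024 + 1·(-512) + 2·256 + 6·(-128) + 24·64 + 120·(-32) + 720·16 + 5040·(-8) + 0·4 + 0·(-2) + 0·1 = -30848.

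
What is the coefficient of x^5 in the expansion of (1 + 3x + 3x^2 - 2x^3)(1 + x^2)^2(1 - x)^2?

-11

(1 + 3x + 3x^2 - 2x^3) has coefficients 1,3,3,-2 for degrees 0…3.
(1 + x^2)^2 has coefficients 1,0,2,0,1,0 for degrees 0…5.
Finally multiplying by (1 - x)^2, the product of all factors after the first has coefficients 1,-2,3,-4,3,-2 for degrees 0…5.
[x^5] = 1·(-2) + 3·3 + 3·(-4) − 2·3 = -11.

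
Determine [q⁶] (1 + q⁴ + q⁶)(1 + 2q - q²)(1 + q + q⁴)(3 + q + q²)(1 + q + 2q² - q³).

37

(1 + q⁴ + q⁶) has coefficients 1,0,0,0,1,0,1 for degrees 0…6.
(1 + 2q - q²) has coefficients 1,2,-1,0,0,0,0 for degrees 0…6.
Multiplying by (1 + q + q⁴) gives running coefficients 1,3,1,-1,1,2,-1 for degrees 0…6.
Multiplying by (3 + q + q²) gives running coefficients 3,10,7,1,3,6,0 for degrees 0…6.
Finally multiplying by (1 + q + 2q² - q³), the product of all factors after the first has coefficients 3,13,23,25,8,4,11 for degrees 0…6.
[q⁶] = 1·11 + 1·23 + 1·3 = 37.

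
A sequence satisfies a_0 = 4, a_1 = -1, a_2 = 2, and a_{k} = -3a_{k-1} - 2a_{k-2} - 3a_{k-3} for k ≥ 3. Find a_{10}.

The ordinary generating function has denominator 1 + 3t + 2t^2 + 3t^3.
Iterating the recurrence: a_0,…,a_{10} = 4, -1, 2, -16, 47, -115, 299, -808, 2171, -5794, 15464.

15464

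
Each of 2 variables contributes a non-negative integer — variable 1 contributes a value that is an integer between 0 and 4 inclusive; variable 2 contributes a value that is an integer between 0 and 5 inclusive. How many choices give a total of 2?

The generating function for the choices is (1 + z + z^2 + z^3 + z^4)·(1 + z + z^2 + z^3 + z^4 + z^5); the count is [z^2].
(1 + z + z^2 + z^3 + z^4) has coefficients 1,1,1 for degrees 0…2.
(1 + z + z^2 + z^3 + z^4 + z^5) has coefficients 1,1,1 for degrees 0…2.
[z^2] = 1·1 + 1·1 + 1·1 = 3.

3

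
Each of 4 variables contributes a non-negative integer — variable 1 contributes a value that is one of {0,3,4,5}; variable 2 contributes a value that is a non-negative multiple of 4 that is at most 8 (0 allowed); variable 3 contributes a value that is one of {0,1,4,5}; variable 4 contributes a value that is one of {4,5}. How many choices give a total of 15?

4

The generating function for the choices is (1 + z³ + z⁴ + z⁵)·(1 + z⁴ + z⁸)·(1 + z + z⁴ + z⁵)·(z⁴ + z⁵); the count is [z¹⁵].
(1 + z³ + z⁴ + z⁵) has coefficients 1,0,0,1,1,1 for degrees 0…5.
(1 + z⁴ + z⁸) has coefficients 1,0,0,0,1,0,0,0,1,0,0,0,0,0,0,0 for degrees 0…15.
Multiplying by (1 + z + z⁴ + z⁵) gives running coefficients 1,1,0,0,2,2,0,0,2,2,0,0,1,1,0,0 for degrees 0…15.
Finally multiplying by (z⁴ + z⁵), the product of all factors after the first has coefficients 0,0,0,0,1,2,1,0,2,4,2,0,2,4,2,0 for degrees 0…15.
[z¹⁵] = 1·0 + 1·2 + 1·0 + 1·2 = 4.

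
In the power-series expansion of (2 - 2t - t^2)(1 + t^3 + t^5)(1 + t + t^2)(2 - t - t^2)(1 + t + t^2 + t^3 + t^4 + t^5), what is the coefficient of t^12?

5

(2 - 2t - t^2) has coefficients 2,-2,-1 for degrees 0…2.
(1 + t^3 + t^5) has coefficients 1,0,0,1,0,1,0,0,0,0,0,0,0 for degrees 0…12.
Multiplying by (1 + t + t^2) gives running coefficients 1,1,1,1,1,2,1,1,0,0,0,0,0 for degrees 0…12.
Multiplying by (2 - t - t^2) gives running coefficients 2,1,0,0,0,2,-1,-1,-2,-1,0,0,0 for degrees 0…12.
Finally multiplying by (1 + t + t^2 + t^3 + t^4 + t^5), the product of all factors after the first has coefficients 2,3,3,3,3,5,2,0,-2,-3,-3,-5,-4 for degrees 0…12.
[t^12] = 2·(-4) − 2·(-5) − 1·(-3) = 5.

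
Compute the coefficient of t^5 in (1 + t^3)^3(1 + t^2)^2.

(1 + t^3)^3 has coefficients 1,0,0,3,0,0 for degrees 0…5.
(1 + t^2)^2 has coefficients 1,0,2,0,1,0 for degrees 0…5.
[t^5] = 1·0 + 3·2 = 6.

6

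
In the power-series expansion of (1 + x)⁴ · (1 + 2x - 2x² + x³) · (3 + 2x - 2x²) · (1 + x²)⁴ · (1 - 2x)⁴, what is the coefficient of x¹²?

665

(1 + x)⁴ has coefficients 1,4,6,4,1 for degrees 0…4.
(1 + 2x - 2x² + x³) has coefficients 1,2,-2,1,0,0,0,0,0,0,0,0,0 for degrees 0…12.
Multiplying by (3 + 2x - 2x²) gives running coefficients 3,8,-4,-5,6,-2,0,0,0,0,0,0,0 for degrees 0…12.
Multiplying by (1 + x²)⁴ gives running coefficients 3,8,8,27,8,26,12,-6,23,-24,20,-13,6 for degrees 0…12.
Finally multiplying by (1 - 2x)⁴, the product of all factors after the first has coefficients 3,-16,16,59,-224,482,-740,698,-345,-320,1148,-1581,1726 for degrees 0…12.
[x¹²] = 1·1726 + 4·(-1581) + 6·1148 + 4·(-320) + 1·(-345) = 665.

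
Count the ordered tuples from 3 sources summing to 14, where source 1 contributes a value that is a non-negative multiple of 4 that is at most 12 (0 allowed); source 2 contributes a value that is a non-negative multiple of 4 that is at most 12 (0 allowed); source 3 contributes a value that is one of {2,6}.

The generating function for the choices is (1 + y⁴ + y⁸ + y¹²)·(1 + y⁴ + y⁸ + y¹²)·(y² + y⁶); the count is [y¹⁴].
(1 + y⁴ + y⁸ + y¹²) has coefficients 1,0,0,0,1,0,0,0,1,0,0,0,1 for degrees 0…12.
(1 + y⁴ + y⁸ + y¹²) has coefficients 1,0,0,0,1,0,0,0,1,0,0,0,1,0,0 for degrees 0…14.
Finally multiplying by (y² + y⁶), the product of all factors after the first has coefficients 0,0,1,0,0,0,2,0,0,0,2,0,0,0,2 for degrees 0…14.
[y¹⁴] = 1·2 + 1·2 + 1·2 + 1·1 = 7.

7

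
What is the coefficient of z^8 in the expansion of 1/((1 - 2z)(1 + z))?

The denominator gives the recurrence a_n = a_(n−1) + 2a_(n−2) for n ≥ 2; the numerator fixes a_0 = 1, a_1 = 1.
Iterating: 1, 1, 3, 5, 11, 21, 43, 85, 171, so a_8 = 171.

171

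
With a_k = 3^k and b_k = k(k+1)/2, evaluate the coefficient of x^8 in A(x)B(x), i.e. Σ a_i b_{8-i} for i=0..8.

Write out a_i and b_{8-i} for i = 0,…,8 and sum the products.
Σ = 1·36 + 3·28 + 9·21 + 27·15 + 81·10 + 243·6 + 729·3 + 2187·1 + 6561·0 = 7356.

7356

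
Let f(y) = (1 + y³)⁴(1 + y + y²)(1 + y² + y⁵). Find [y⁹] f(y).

(1 + y³)⁴ has coefficients 1,0,0,4,0,0,6,0,0,4 for degrees 0…9.
(1 + y + y²) has coefficients 1,1,1,0,0,0,0,0,0,0 for degrees 0…9.
Finally multiplying by (1 + y² + y⁵), the product of all factors after the first has coefficients 1,1,2,1,1,1,1,1,0,0 for degrees 0…9.
[y⁹] = 1·0 + 4·1 + 6·1 + 4·1 = 14.

14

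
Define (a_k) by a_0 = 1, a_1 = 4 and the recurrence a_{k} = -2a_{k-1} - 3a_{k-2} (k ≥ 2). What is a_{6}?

73

The ordinary generating function has denominator 1 + 2x + 3x^2.
Iterating the recurrence: a_0,…,a_{6} = 1, 4, -11, 10, 13, -56, 73.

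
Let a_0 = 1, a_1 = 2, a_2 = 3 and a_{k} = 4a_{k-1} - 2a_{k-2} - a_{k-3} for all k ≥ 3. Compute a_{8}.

The ordinary generating function has denominator 1 - 4x + 2x^2 + x^3.
Iterating the recurrence: a_0,…,a_{8} = 1, 2, 3, 7, 20, 63, 205, 674, 2223.

2223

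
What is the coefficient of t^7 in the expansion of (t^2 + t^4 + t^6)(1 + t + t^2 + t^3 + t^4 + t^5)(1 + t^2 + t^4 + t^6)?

6

(t^2 + t^4 + t^6) has coefficients 0,0,1,0,1,0,1 for degrees 0…6.
(1 + t + t^2 + t^3 + t^4 + t^5) has coefficients 1,1,1,1,1,1,0,0 for degrees 0…7.
Finally multiplying by (1 + t^2 + t^4 + t^6), the product of all factors after the first has coefficients 1,1,2,2,3,3,3,3 for degrees 0…7.
[t^7] = 1·3 + 1·2 + 1·1 = 6.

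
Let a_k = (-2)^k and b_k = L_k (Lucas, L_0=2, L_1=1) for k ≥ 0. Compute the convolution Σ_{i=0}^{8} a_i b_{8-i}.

This is [x^8] in the product of the two ordinary generating functions.
Σ = 1·47 − 2·29 + 4·18 − 8·11 + 16·7 − 32·4 + 64·3 − 128·1 + 256·2 = 533.

533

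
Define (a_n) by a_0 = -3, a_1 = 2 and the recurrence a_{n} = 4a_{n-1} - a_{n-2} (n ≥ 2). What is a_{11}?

1583386

The ordinary generating function has denominator 1 - 4y + y^2.
Iterating the recurrence: a_0,…,a_{11} = -3, 2, 11, 42, 157, 586, 2187, 8162, 30461, 113682, 424267, 1583386.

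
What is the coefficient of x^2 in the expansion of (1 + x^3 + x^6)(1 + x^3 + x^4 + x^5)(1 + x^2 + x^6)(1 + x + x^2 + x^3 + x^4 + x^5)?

(1 + x^3 + x^6) has coefficients 1,0,0 for degrees 0…2.
(1 + x^3 + x^4 + x^5) has coefficients 1,0,0 for degrees 0…2.
Multiplying by (1 + x^2 + x^6) gives running coefficients 1,0,1 for degrees 0…2.
Finally multiplying by (1 + x + x^2 + x^3 + x^4 + x^5), the product of all factors after the first has coefficients 1,1,2 for degrees 0…2.
[x^2] = 1·2 = 2.

2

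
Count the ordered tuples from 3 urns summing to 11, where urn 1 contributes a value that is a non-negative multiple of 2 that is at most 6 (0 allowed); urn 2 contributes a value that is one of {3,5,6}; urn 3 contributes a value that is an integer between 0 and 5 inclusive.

8

The generating function for the choices is (1 + z^2 + z^4 + z^6)·(z^3 + z^5 + z^6)·(1 + z + z^2 + z^3 + z^4 + z^5); the count is [z^11].
(1 + z^2 + z^4 + z^6) has coefficients 1,0,1,0,1,0,1 for degrees 0…6.
(z^3 + z^5 + z^6) has coefficients 0,0,0,1,0,1,1,0,0,0,0,0 for degrees 0…11.
Finally multiplying by (1 + z + z^2 + z^3 + z^4 + z^5), the product of all factors after the first has coefficients 0,0,0,1,1,2,3,3,3,2,2,1 for degrees 0…11.
[z^11] = 1·1 + 1·2 + 1·3 + 1·2 = 8.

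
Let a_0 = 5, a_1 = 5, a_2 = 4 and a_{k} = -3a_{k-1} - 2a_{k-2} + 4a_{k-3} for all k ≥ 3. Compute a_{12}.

-5302

The ordinary generating function has denominator 1 + 3y + 2y^2 - 4y^3.
Iterating the recurrence: a_0,…,a_{12} = 5, 5, 4, -2, 18, -34, 58, -34, -150, 750, -2086, 4158, -5302.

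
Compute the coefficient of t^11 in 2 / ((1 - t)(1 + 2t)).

Partial fractions give a closed form: a_n = (2/3)·1^n + (4/3)·(-2)^n.
At n = 11: a_11 = -2730.

-2730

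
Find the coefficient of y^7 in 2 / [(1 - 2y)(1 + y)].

170

Partial fractions give a closed form: a_n = (4/3)·2^n + (2/3)·(-1)^n.
At n = 7: a_7 = 170.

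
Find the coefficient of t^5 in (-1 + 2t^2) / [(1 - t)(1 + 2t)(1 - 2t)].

-11

The denominator gives the recurrence a_n = a_(n−1) + 4a_(n−2) − 4a_(n−3) for n ≥ 3; the numerator fixes a_0 = -1, a_1 = -1, a_2 = -3.
Iterating: -1, -1, -3, -3, -11, -11, so a_5 = -11.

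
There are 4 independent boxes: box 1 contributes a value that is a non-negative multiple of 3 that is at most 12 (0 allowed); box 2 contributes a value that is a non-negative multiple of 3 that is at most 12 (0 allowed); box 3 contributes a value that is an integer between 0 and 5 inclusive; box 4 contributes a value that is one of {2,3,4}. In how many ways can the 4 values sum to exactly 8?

11

The generating function for the choices is (1 + z^3 + z^6 + z^9 + z^12)·(1 + z^3 + z^6 + z^9 + z^12)·(1 + z + z^2 + z^3 + z^4 + z^5)·(z^2 + z^3 + z^4); the count is [z^8].
(1 + z^3 + z^6 + z^9 + z^12) has coefficients 1,0,0,1,0,0,1,0,0 for degrees 0…8.
(1 + z^3 + z^6 + z^9 + z^12) has coefficients 1,0,0,1,0,0,1,0,0 for degrees 0…8.
Multiplying by (1 + z + z^2 + z^3 + z^4 + z^5) gives running coefficients 1,1,1,2,2,2,2,2,2 for degrees 0…8.
Finally multiplying by (z^2 + z^3 + z^4), the product of all factors after the first has coefficients 0,0,1,2,3,4,5,6,6 for degrees 0…8.
[z^8] = 1·6 + 1·4 + 1·1 = 11.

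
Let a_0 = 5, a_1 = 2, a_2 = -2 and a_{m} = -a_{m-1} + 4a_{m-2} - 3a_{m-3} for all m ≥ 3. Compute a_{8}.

-72

The ordinary generating function has denominator 1 + z - 4z^2 + 3z^3.
Iterating the recurrence: a_0,…,a_{8} = 5, 2, -2, -5, -9, -5, -16, 23, -72.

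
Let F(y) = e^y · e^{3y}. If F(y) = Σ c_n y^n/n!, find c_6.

The EGF product rule gives c_6 = Σ_{k_1+k_2=6} C(6; k_1,k_2) · ∏ g_i(k_i), where e^y gives (1)^k; e^{3y} gives (3)^k.
g_1(k) for k = 0…6: 1, 1, 1, 1, 1, 1, 1.
g_2(k) for k = 0…6: 1, 3, 9, 27, 81, 243, 729.
c_6 = Σ_k C(6,k)·g_1(k)·g_2(6−k) = 1·1·729 + 6·1·243 + 15·1·81 + 20·1·27 + 15·1·9 + 6·1·3 + 1·1·1 = 729 + 1458 + 1215 + 540 + 135 + 18 + 1 = 4096.

4096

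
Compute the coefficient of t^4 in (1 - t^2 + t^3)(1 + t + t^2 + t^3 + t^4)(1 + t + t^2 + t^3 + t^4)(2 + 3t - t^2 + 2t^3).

19

(1 - t^2 + t^3) has coefficients 1,0,-1,1 for degrees 0…3.
(1 + t + t^2 + t^3 + t^4) has coefficients 1,1,1,1,1 for degrees 0…4.
Multiplying by (1 + t + t^2 + t^3 + t^4) gives running coefficients 1,2,3,4,5 for degrees 0…4.
Finally multiplying by (2 + 3t - t^2 + 2t^3), the product of all factors after the first has coefficients 2,7,11,17,23 for degrees 0…4.
[t^4] = 1·23 − 1·11 + 1·7 = 19.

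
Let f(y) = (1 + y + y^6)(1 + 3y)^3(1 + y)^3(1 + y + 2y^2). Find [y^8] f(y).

(1 + y + y^6) has coefficients 1,1,0,0,0,0,1 for degrees 0…6.
(1 + 3y)^3 has coefficients 1,9,27,27,0,0,0,0,0 for degrees 0…8.
Multiplying by (1 + y)^3 gives running coefficients 1,12,57,136,171,108,27,0,0 for degrees 0…8.
Finally multiplying by (1 + y + 2y^2), the product of all factors after the first has coefficients 1,13,71,217,421,551,477,243,54 for degrees 0…8.
[y^8] = 1·54 + 1·243 + 1·71 = 368.

368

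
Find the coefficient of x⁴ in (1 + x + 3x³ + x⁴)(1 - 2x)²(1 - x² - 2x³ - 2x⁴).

-7

(1 + x + 3x³ + x⁴) has coefficients 1,1,0,3,1 for degrees 0…4.
(1 - 2x)² has coefficients 1,-4,4,0,0 for degrees 0…4.
Finally multiplying by (1 - x² - 2x³ - 2x⁴), the product of all factors after the first has coefficients 1,-4,3,2,2 for degrees 0…4.
[x⁴] = 1·2 + 1·2 + 3·(-4) + 1·1 = -7.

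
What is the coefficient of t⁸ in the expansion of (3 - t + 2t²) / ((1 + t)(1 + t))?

The denominator gives the recurrence a_n = −2a_(n−1) − a_(n−2) for n ≥ 3; the numerator fixes a_0 = 3, a_1 = -7, a_2 = 13.
Iterating: 3, -7, 13, -19, 25, -31, 37, -43, 49, so a_8 = 49.

49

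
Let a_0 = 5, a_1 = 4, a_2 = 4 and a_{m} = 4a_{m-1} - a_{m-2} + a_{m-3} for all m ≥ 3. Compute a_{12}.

The ordinary generating function has denominator 1 - 4x + x^2 - x^3.
Iterating the recurrence: a_0,…,a_{12} = 5, 4, 4, 17, 68, 259, 985, 3749, 14270, 54316, 206743, 786926, 2995277.

2995277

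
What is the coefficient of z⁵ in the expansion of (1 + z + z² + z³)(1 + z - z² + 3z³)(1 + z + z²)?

9

(1 + z + z² + z³) has coefficients 1,1,1,1 for degrees 0…3.
(1 + z - z² + 3z³) has coefficients 1,1,-1,3,0,0 for degrees 0…5.
Finally multiplying by (1 + z + z²), the product of all factors after the first has coefficients 1,2,1,3,2,3 for degrees 0…5.
[z⁵] = 1·3 + 1·2 + 1·3 + 1·1 = 9.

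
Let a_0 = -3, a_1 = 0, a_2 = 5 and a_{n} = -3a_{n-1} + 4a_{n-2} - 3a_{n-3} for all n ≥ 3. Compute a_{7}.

The ordinary generating function has denominator 1 + 3z - 4z^2 + 3z^3.
Iterating the recurrence: a_0,…,a_{7} = -3, 0, 5, -6, 38, -153, 629, -2613.

-2613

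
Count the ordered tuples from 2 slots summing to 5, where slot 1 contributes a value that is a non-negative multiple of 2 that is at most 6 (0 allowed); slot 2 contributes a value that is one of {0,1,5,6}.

2

The generating function for the choices is (1 + z^2 + z^4 + z^6)·(1 + z + z^5 + z^6); the count is [z^5].
(1 + z^2 + z^4 + z^6) has coefficients 1,0,1,0,1,0 for degrees 0…5.
(1 + z + z^5 + z^6) has coefficients 1,1,0,0,0,1 for degrees 0…5.
[z^5] = 1·1 + 1·0 + 1·1 = 2.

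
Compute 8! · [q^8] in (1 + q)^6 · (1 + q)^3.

362880

The EGF product rule gives c_8 = Σ_{k_1+k_2=8} C(8; k_1,k_2) · ∏ g_i(k_i), where (1+q)^6 gives the falling factorial (6)_k; (1+q)^3 gives the falling factorial (3)_k.
g_1(k) for k = 0…8: 1, 6, 30, 120, 360, 720, 720, 0, 0.
g_2(k) for k = 0…8: 1, 3, 6, 6, 0, 0, 0, 0, 0.
c_8 = Σ_k C(8,k)·g_1(k)·g_2(8−k) = 56·720·6 + 28·720·6 = 241920 + 120960 = 362880.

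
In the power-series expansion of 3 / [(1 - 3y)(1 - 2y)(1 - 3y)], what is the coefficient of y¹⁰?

The denominator gives the recurrence a_n = 8a_(n−1) − 21a_(n−2) + 18a_(n−3) for n ≥ 3; the numerator fixes a_0 = 3, a_1 = 24, a_2 = 129.
Iterating: 3, 24, 129, 582, 2379, 9132, 33573, 119634, 416415, 1423320, 4795257, so a_10 = 4795257.

4795257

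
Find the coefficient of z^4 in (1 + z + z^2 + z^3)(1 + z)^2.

3

(1 + z + z^2 + z^3) has coefficients 1,1,1,1 for degrees 0…3.
(1 + z)^2 has coefficients 1,2,1,0,0 for degrees 0…4.
[z^4] = 1·0 + 1·0 + 1·1 + 1·2 = 3.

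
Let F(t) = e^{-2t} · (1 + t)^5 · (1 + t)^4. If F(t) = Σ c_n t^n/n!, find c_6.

The EGF product rule gives c_6 = Σ_{k_1+k_2+k_3=6} C(6; k_1,k_2,k_3) · ∏ g_i(k_i), where e^{-2t} gives (-2)^k; (1+t)^5 gives the falling factorial (5)_k; (1+t)^4 gives the falling factorial (4)_k.
g_1(k) for k = 0…6: 1, -2, 4, -8, 16, -32, 64.
g_2(k) for k = 0…6: 1, 5, 20, 60, 120, 120, 0.
g_3(k) for k = 0…6: 1, 4, 12, 24, 24, 0, 0.
First combine the last two factors: h(k) = Σ_j C(k,j)·g_2(j)·g_3(k−j) for k = 0…6: 1, 9, 72, 504, 3024, 15120, 60480.
c_6 = Σ_k C(6,k)·g_1(k)·h(6−k) = 1·1·60480 + 6·(-2)·15120 + 15·4·3024 + 20·(-8)·504 + 15·16·72 + 6·(-32)·9 + 1·64·1 = 60480 − 181440 + 181440 − 80640 + 17280 − 1728 + 64 = -4544.

-4544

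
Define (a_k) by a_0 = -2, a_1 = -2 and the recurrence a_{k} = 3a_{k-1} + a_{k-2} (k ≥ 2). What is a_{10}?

The ordinary generating function has denominator 1 - 3q - q^2.
Iterating the recurrence: a_0,…,a_{10} = -2, -2, -8, -26, -86, -284, -938, -3098, -10232, -33794, -111614.

-111614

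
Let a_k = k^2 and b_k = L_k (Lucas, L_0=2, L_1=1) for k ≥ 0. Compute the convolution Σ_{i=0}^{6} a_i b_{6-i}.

220

This is [x^6] in the product of the two ordinary generating functions.
Σ = 0·18 + 1·11 + 4·7 + 9·4 + 16·3 + 25·1 + 36·2 = 220.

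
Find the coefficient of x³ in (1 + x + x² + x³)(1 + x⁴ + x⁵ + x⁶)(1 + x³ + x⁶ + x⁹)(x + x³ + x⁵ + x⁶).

(1 + x + x² + x³) has coefficients 1,1,1,1 for degrees 0…3.
(1 + x⁴ + x⁵ + x⁶) has coefficients 1,0,0,0 for degrees 0…3.
Multiplying by (1 + x³ + x⁶ + x⁹) gives running coefficients 1,0,0,1 for degrees 0…3.
Finally multiplying by (x + x³ + x⁵ + x⁶), the product of all factors after the first has coefficients 0,1,0,1 for degrees 0…3.
[x³] = 1·1 + 1·0 + 1·1 + 1·0 = 2.

2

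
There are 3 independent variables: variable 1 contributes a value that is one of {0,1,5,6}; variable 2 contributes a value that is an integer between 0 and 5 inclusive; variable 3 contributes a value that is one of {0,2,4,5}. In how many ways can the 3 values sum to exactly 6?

The generating function for the choices is (1 + z + z⁵ + z⁶)·(1 + z + z² + z³ + z⁴ + z⁵)·(1 + z² + z⁴ + z⁵); the count is [z⁶].
(1 + z + z⁵ + z⁶) has coefficients 1,1,0,0,0,1,1 for degrees 0…6.
(1 + z + z² + z³ + z⁴ + z⁵) has coefficients 1,1,1,1,1,1,0 for degrees 0…6.
Finally multiplying by (1 + z² + z⁴ + z⁵), the product of all factors after the first has coefficients 1,1,2,2,3,4,3 for degrees 0…6.
[z⁶] = 1·3 + 1·4 + 1·1 + 1·1 = 9.

9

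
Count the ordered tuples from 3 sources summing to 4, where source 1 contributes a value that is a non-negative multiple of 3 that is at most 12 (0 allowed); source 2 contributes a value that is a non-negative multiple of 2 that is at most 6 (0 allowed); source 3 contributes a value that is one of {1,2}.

2

The generating function for the choices is (1 + y³ + y⁶ + y⁹ + y¹²)·(1 + y² + y⁴ + y⁶)·(y + y²); the count is [y⁴].
(1 + y³ + y⁶ + y⁹ + y¹²) has coefficients 1,0,0,1,0 for degrees 0…4.
(1 + y² + y⁴ + y⁶) has coefficients 1,0,1,0,1 for degrees 0…4.
Finally multiplying by (y + y²), the product of all factors after the first has coefficients 0,1,1,1,1 for degrees 0…4.
[y⁴] = 1·1 + 1·1 = 2.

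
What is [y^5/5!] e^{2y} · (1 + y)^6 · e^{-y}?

The EGF product rule gives c_5 = Σ_{k_1+k_2+k_3=5} C(5; k_1,k_2,k_3) · ∏ g_i(k_i), where e^{2y} gives (2)^k; (1+y)^6 gives the falling factorial (6)_k; e^{-y} gives (-1)^k.
g_1(k) for k = 0…5: 1, 2, 4, 8, 16, 32.
g_2(k) for k = 0…5: 1, 6, 30, 120, 360, 720.
g_3(k) for k = 0…5: 1, -1, 1, -1, 1, -1.
First combine the last two factors: h(k) = Σ_j C(k,j)·g_2(j)·g_3(k−j) for k = 0…5: 1, 5, 19, 47, 37, -151.
c_5 = Σ_k C(5,k)·g_1(k)·h(5−k) = 1·1·(-151) + 5·2·37 + 10·4·47 + 10·8·19 + 5·16·5 + 1·32·1 = −151 + 370 + 1880 + 1520 + 400 + 32 = 4051.

4051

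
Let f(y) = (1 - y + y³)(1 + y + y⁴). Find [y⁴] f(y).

2

(1 - y + y³) has coefficients 1,-1,0,1 for degrees 0…3.
(1 + y + y⁴) has coefficients 1,1,0,0,1 for degrees 0…4.
[y⁴] = 1·1 − 1·0 + 1·1 = 2.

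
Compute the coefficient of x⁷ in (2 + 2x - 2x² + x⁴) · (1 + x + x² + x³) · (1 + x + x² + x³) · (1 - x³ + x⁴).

(2 + 2x - 2x² + x⁴) has coefficients 2,2,-2,0,1 for degrees 0…4.
(1 + x + x² + x³) has coefficients 1,1,1,1,0,0,0,0 for degrees 0…7.
Multiplying by (1 + x + x² + x³) gives running coefficients 1,2,3,4,3,2,1,0 for degrees 0…7.
Finally multiplying by (1 - x³ + x⁴), the product of all factors after the first has coefficients 1,2,3,3,2,1,0,1 for degrees 0…7.
[x⁷] = 2·1 + 2·0 − 2·1 + 1·3 = 3.

3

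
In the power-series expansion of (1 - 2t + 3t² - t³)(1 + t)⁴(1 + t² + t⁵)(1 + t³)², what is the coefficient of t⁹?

(1 - 2t + 3t² - t³) has coefficients 1,-2,3,-1 for degrees 0…3.
(1 + t)⁴ has coefficients 1,4,6,4,1,0,0,0,0,0 for degrees 0…9.
Multiplying by (1 + t² + t⁵) gives running coefficients 1,4,7,8,7,5,5,6,4,1 for degrees 0…9.
Finally multiplying by (1 + t³)², the product of all factors after the first has coefficients 1,4,7,10,15,19,22,24,21,19 for degrees 0…9.
[t⁹] = 1·19 − 2·21 + 3·24 − 1·22 = 27.

27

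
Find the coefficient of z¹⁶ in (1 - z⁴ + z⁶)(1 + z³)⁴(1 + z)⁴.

6

(1 - z⁴ + z⁶) has coefficients 1,0,0,0,-1,0,1 for degrees 0…6.
(1 + z³)⁴ has coefficients 1,0,0,4,0,0,6,0,0,4,0,0,1,0,0,0,0 for degrees 0…16.
Finally multiplying by (1 + z)⁴, the product of all factors after the first has coefficients 1,4,6,8,17,24,22,28,36,28,22,24,17,8,6,4,1 for degrees 0…16.
[z¹⁶] = 1·1 − 1·17 + 1·22 = 6.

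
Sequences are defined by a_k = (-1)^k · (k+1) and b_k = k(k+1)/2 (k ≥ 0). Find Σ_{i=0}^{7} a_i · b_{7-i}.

10

The convolution is the t^7 coefficient of A(t)B(t).
Σ = 1·28 − 2·21 + 3·15 − 4·10 + 5·6 − 6·3 + 7·1 − 8·0 = 10.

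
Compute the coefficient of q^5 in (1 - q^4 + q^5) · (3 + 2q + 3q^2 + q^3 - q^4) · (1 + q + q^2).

(1 - q^4 + q^5) has coefficients 1,0,0,0,-1,1 for degrees 0…5.
(3 + 2q + 3q^2 + q^3 - q^4) has coefficients 3,2,3,1,-1,0 for degrees 0…5.
Finally multiplying by (1 + q + q^2), the product of all factors after the first has coefficients 3,5,8,6,3,0 for degrees 0…5.
[q^5] = 1·0 − 1·5 + 1·3 = -2.

-2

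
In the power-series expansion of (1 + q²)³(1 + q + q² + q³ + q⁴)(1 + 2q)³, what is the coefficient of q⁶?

(1 + q²)³ has coefficients 1,0,3,0,3,0,1 for degrees 0…6.
(1 + q + q² + q³ + q⁴) has coefficients 1,1,1,1,1,0,0 for degrees 0…6.
Finally multiplying by (1 + 2q)³, the product of all factors after the first has coefficients 1,7,19,27,27,26,20 for degrees 0…6.
[q⁶] = 1·20 + 3·27 + 3·19 + 1·1 = 159.

159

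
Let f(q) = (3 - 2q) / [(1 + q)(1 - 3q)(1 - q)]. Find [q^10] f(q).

155004

Partial fractions give a closed form: a_n = (5/8)·(-1)^n + (21/8)·3^n + (-1/4)·1^n.
At n = 10: a_10 = 155004.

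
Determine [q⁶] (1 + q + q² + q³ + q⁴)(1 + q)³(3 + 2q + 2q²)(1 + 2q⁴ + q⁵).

(1 + q + q² + q³ + q⁴) has coefficients 1,1,1,1,1 for degrees 0…4.
(1 + q)³ has coefficients 1,3,3,1,0,0,0 for degrees 0…6.
Multiplying by (3 + 2q + 2q²) gives running coefficients 3,11,17,15,8,2,0 for degrees 0…6.
Finally multiplying by (1 + 2q⁴ + q⁵), the product of all factors after the first has coefficients 3,11,17,15,14,27,45 for degrees 0…6.
[q⁶] = 1·45 + 1·27 + 1·14 + 1·15 + 1·17 = 118.

118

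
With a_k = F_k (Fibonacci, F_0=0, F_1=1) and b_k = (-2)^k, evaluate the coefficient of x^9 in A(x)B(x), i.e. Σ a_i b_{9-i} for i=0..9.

The convolution is the x^9 coefficient of A(x)B(x).
Σ = 0·(-512) + 1·256 + 1·(-128) + 2·64 + 3·(-32) + 5·16 + 8·(-8) + 13·4 + 21·(-2) + 34·1 = 220.

220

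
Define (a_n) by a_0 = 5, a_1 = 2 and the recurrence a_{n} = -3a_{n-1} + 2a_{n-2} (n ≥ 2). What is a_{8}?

5072

The ordinary generating function has denominator 1 + 3x - 2x^2.
Iterating the recurrence: a_0,…,a_{8} = 5, 2, 4, -8, 32, -112, 400, -1424, 5072.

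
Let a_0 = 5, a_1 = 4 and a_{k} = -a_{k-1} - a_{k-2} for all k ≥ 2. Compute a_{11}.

-9

The ordinary generating function has denominator 1 + q + q^2.
Iterating the recurrence: a_0,…,a_{11} = 5, 4, -9, 5, 4, -9, 5, 4, -9, 5, 4, -9.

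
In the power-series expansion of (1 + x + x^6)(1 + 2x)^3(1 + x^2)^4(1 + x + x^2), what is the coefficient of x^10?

(1 + x + x^6) has coefficients 1,1,0,0,0,0,1 for degrees 0…6.
(1 + 2x)^3 has coefficients 1,6,12,8,0,0,0,0,0,0,0 for degrees 0…10.
Multiplying by (1 + x^2)^4 gives running coefficients 1,6,16,32,54,68,76,72,49,38,12 for degrees 0…10.
Finally multiplying by (1 + x + x^2), the product of all factors after the first has coefficients 1,7,23,54,102,154,198,216,197,159,99 for degrees 0…10.
[x^10] = 1·99 + 1·159 + 1·102 = 360.

360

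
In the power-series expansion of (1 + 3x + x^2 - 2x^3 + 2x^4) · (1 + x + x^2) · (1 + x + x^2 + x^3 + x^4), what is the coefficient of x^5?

(1 + 3x + x^2 - 2x^3 + 2x^4) has coefficients 1,3,1,-2,2 for degrees 0…4.
(1 + x + x^2) has coefficients 1,1,1,0,0,0 for degrees 0…5.
Finally multiplying by (1 + x + x^2 + x^3 + x^4), the product of all factors after the first has coefficients 1,2,3,3,3,2 for degrees 0…5.
[x^5] = 1·2 + 3·3 + 1·3 − 2·3 + 2·2 = 12.

12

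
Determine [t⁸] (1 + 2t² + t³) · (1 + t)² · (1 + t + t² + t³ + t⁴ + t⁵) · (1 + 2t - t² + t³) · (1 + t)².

(1 + 2t² + t³) has coefficients 1,0,2,1 for degrees 0…3.
(1 + t)² has coefficients 1,2,1,0,0,0,0,0,0 for degrees 0…8.
Multiplying by (1 + t + t² + t³ + t⁴ + t⁵) gives running coefficients 1,3,4,4,4,4,3,1,0 for degrees 0…8.
Multiplying by (1 + 2t - t² + t³) gives running coefficients 1,5,9,10,11,12,11,7,3 for degrees 0…8.
Finally multiplying by (1 + t)², the product of all factors after the first has coefficients 1,7,20,33,40,44,46,41,28 for degrees 0…8.
[t⁸] = 1·28 + 2·46 + 1·44 = 164.

164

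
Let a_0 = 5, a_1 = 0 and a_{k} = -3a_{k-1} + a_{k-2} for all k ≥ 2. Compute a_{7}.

-1800

The ordinary generating function has denominator 1 + 3y - y^2.
Iterating the recurrence: a_0,…,a_{7} = 5, 0, 5, -15, 50, -165, 545, -1800.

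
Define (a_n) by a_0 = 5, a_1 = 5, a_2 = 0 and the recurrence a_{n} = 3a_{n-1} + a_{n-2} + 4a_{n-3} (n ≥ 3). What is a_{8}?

14560

The ordinary generating function has denominator 1 - 3q - q^2 - 4q^3.
Iterating the recurrence: a_0,…,a_{8} = 5, 5, 0, 25, 95, 310, 1125, 4065, 14560.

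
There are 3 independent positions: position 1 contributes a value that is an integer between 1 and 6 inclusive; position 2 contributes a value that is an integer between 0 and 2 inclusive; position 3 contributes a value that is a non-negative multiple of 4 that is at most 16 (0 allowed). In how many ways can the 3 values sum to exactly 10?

5

The generating function for the choices is (y + y² + y³ + y⁴ + y⁵ + y⁶)·(1 + y + y²)·(1 + y⁴ + y⁸ + y¹² + y¹⁶); the count is [y¹⁰].
(y + y² + y³ + y⁴ + y⁵ + y⁶) has coefficients 0,1,1,1,1,1,1 for degrees 0…6.
(1 + y + y²) has coefficients 1,1,1,0,0,0,0,0,0,0,0 for degrees 0…10.
Finally multiplying by (1 + y⁴ + y⁸ + y¹² + y¹⁶), the product of all factors after the first has coefficients 1,1,1,0,1,1,1,0,1,1,1 for degrees 0…10.
[y¹⁰] = 1·1 + 1·1 + 1·0 + 1·1 + 1·1 + 1·1 = 5.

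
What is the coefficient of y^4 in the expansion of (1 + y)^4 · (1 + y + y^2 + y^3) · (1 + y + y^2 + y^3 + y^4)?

47

(1 + y)^4 has coefficients 1,4,6,4,1 for degrees 0…4.
(1 + y + y^2 + y^3) has coefficients 1,1,1,1,0 for degrees 0…4.
Finally multiplying by (1 + y + y^2 + y^3 + y^4), the product of all factors after the first has coefficients 1,2,3,4,4 for degrees 0…4.
[y^4] = 1·4 + 4·4 + 6·3 + 4·2 + 1·1 = 47.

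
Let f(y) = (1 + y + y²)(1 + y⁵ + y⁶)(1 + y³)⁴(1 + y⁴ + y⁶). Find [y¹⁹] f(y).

23

(1 + y + y²) has coefficients 1,1,1 for degrees 0…2.
(1 + y⁵ + y⁶) has coefficients 1,0,0,0,0,1,1,0,0,0,0,0,0,0,0,0,0,0,0,0 for degrees 0…19.
Multiplying by (1 + y³)⁴ gives running coefficients 1,0,0,4,0,1,7,0,4,8,0,6,7,0,4,4,0,1,1,0 for degrees 0…19.
Finally multiplying by (1 + y⁴ + y⁶), the product of all factors after the first has coefficients 1,0,0,4,1,1,8,4,4,13,7,7,18,8,8,18,7,7,12,4 for degrees 0…19.
[y¹⁹] = 1·4 + 1·12 + 1·7 = 23.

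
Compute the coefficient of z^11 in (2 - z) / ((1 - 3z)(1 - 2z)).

879591

The denominator gives the recurrence a_n = 5a_(n−1) − 6a_(n−2) for n ≥ 2; the numerator fixes a_0 = 2, a_1 = 9.
Iterating: 2, 9, 33, 111, 357, 1119, 3453, 10551, 32037, 96879, 292173, 879591, so a_11 = 879591.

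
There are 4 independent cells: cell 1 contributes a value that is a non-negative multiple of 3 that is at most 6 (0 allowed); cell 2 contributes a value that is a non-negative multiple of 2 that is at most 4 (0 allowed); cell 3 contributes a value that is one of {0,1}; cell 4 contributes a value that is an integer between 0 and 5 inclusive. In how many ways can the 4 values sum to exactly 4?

The generating function for the choices is (1 + y³ + y⁶)·(1 + y² + y⁴)·(1 + y)·(1 + y + y² + y³ + y⁴ + y⁵); the count is [y⁴].
(1 + y³ + y⁶) has coefficients 1,0,0,1,0 for degrees 0…4.
(1 + y² + y⁴) has coefficients 1,0,1,0,1 for degrees 0…4.
Multiplying by (1 + y) gives running coefficients 1,1,1,1,1 for degrees 0…4.
Finally multiplying by (1 + y + y² + y³ + y⁴ + y⁵), the product of all factors after the first has coefficients 1,2,3,4,5 for degrees 0…4.
[y⁴] = 1·5 + 1·2 = 7.

7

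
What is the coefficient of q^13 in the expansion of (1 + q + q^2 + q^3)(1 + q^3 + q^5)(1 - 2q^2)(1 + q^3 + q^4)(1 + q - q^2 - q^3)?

2

(1 + q + q^2 + q^3) has coefficients 1,1,1,1 for degrees 0…3.
(1 + q^3 + q^5) has coefficients 1,0,0,1,0,1,0,0,0,0,0,0,0,0 for degrees 0…13.
Multiplying by (1 - 2q^2) gives running coefficients 1,0,-2,1,0,-1,0,-2,0,0,0,0,0,0 for degrees 0…13.
Multiplying by (1 + q^3 + q^4) gives running coefficients 1,0,-2,2,1,-3,-1,-1,-1,-1,-2,-2,0,0 for degrees 0…13.
Finally multiplying by (1 + q - q^2 - q^3), the product of all factors after the first has coefficients 1,1,-3,-1,5,-2,-7,0,2,0,-1,-2,1,4 for degrees 0…13.
[q^13] = 1·4 + 1·1 + 1·(-2) + 1·(-1) = 2.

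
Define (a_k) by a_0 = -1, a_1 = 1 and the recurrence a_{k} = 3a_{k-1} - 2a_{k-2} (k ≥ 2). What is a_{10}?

The ordinary generating function has denominator 1 - 3y + 2y^2.
Iterating the recurrence: a_0,…,a_{10} = -1, 1, 5, 13, 29, 61, 125, 253, 509, 1021, 2045.

2045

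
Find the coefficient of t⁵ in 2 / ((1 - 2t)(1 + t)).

Partial fractions give a closed form: a_n = (4/3)·2^n + (2/3)·(-1)^n.
At n = 5: a_5 = 42.

42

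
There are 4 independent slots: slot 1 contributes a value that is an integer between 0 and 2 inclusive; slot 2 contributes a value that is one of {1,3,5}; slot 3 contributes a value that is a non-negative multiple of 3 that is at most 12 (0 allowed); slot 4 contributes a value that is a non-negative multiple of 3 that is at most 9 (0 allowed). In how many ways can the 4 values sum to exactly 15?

12

The generating function for the choices is (1 + x + x²)·(x + x³ + x⁵)·(1 + x³ + x⁶ + x⁹ + x¹²)·(1 + x³ + x⁶ + x⁹); the count is [x¹⁵].
(1 + x + x²) has coefficients 1,1,1 for degrees 0…2.
(x + x³ + x⁵) has coefficients 0,1,0,1,0,1,0,0,0,0,0,0,0,0,0,0 for degrees 0…15.
Multiplying by (1 + x³ + x⁶ + x⁹ + x¹²) gives running coefficients 0,1,0,1,1,1,1,1,1,1,1,1,1,1,1,1 for degrees 0…15.
Finally multiplying by (1 + x³ + x⁶ + x⁹), the product of all factors after the first has coefficients 0,1,0,1,2,1,2,3,2,3,4,3,4,4,4,4 for degrees 0…15.
[x¹⁵] = 1·4 + 1·4 + 1·4 = 12.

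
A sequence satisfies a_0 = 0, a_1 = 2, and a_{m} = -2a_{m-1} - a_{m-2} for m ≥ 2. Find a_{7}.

The ordinary generating function has denominator 1 + 2z + z^2.
Iterating the recurrence: a_0,…,a_{7} = 0, 2, -4, 6, -8, 10, -12, 14.

14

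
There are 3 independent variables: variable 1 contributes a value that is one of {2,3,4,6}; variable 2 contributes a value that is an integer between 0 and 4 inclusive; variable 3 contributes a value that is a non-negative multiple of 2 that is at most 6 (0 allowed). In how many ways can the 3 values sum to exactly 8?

10

The generating function for the choices is (q^2 + q^3 + q^4 + q^6)·(1 + q + q^2 + q^3 + q^4)·(1 + q^2 + q^4 + q^6); the count is [q^8].
(q^2 + q^3 + q^4 + q^6) has coefficients 0,0,1,1,1,0,1 for degrees 0…6.
(1 + q + q^2 + q^3 + q^4) has coefficients 1,1,1,1,1,0,0,0,0 for degrees 0…8.
Finally multiplying by (1 + q^2 + q^4 + q^6), the product of all factors after the first has coefficients 1,1,2,2,3,2,3,2,2 for degrees 0…8.
[q^8] = 1·3 + 1·2 + 1·3 + 1·2 = 10.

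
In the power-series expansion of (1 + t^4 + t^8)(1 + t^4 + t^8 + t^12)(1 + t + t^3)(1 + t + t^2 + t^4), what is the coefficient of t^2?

(1 + t^4 + t^8) has coefficients 1,0,0 for degrees 0…2.
(1 + t^4 + t^8 + t^12) has coefficients 1,0,0 for degrees 0…2.
Multiplying by (1 + t + t^3) gives running coefficients 1,1,0 for degrees 0…2.
Finally multiplying by (1 + t + t^2 + t^4), the product of all factors after the first has coefficients 1,2,2 for degrees 0…2.
[t^2] = 1·2 = 2.

2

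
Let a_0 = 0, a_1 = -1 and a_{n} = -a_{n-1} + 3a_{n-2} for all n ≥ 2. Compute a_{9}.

-508

The ordinary generating function has denominator 1 + z - 3z^2.
Iterating the recurrence: a_0,…,a_{9} = 0, -1, 1, -4, 7, -19, 40, -97, 217, -508.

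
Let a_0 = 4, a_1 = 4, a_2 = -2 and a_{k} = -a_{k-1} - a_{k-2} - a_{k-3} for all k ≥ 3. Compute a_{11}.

The ordinary generating function has denominator 1 + z + z^2 + z^3.
Iterating the recurrence: a_0,…,a_{11} = 4, 4, -2, -6, 4, 4, -2, -6, 4, 4, -2, -6.

-6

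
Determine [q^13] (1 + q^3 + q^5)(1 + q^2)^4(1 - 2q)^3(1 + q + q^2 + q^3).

-60

(1 + q^3 + q^5) has coefficients 1,0,0,1,0,1 for degrees 0…5.
(1 + q^2)^4 has coefficients 1,0,4,0,6,0,4,0,1,0,0,0,0,0 for degrees 0…13.
Multiplying by (1 - 2q)^3 gives running coefficients 1,-6,16,-32,54,-68,76,-72,49,-38,12,-8,0,0 for degrees 0…13.
Finally multiplying by (1 + q + q^2 + q^3), the product of all factors after the first has coefficients 1,-5,11,-21,32,-30,30,-10,-15,15,-49,15,-34,4 for degrees 0…13.
[q^13] = 1·4 + 1·(-49) + 1·(-15) = -60.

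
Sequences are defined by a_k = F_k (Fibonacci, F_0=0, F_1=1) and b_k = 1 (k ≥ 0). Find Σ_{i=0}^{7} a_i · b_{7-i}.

This is [x^7] in the product of the two ordinary generating functions.
Σ = 0·1 + 1·1 + 1·1 + 2·1 + 3·1 + 5·1 + 8·1 + 13·1 = 33.

33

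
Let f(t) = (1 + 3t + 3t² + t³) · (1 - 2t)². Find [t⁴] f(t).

8

(1 + 3t + 3t² + t³) has coefficients 1,3,3,1 for degrees 0…3.
(1 - 2t)² has coefficients 1,-4,4,0,0 for degrees 0…4.
[t⁴] = 1·0 + 3·0 + 3·4 + 1·(-4) = 8.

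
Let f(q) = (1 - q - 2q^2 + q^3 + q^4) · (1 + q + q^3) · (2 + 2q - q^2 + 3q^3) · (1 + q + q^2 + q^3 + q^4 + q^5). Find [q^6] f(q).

(1 - q - 2q^2 + q^3 + q^4) has coefficients 1,-1,-2,1,1 for degrees 0…4.
(1 + q + q^3) has coefficients 1,1,0,1,0,0,0 for degrees 0…6.
Multiplying by (2 + 2q - q^2 + 3q^3) gives running coefficients 2,4,1,4,5,-1,3 for degrees 0…6.
Finally multiplying by (1 + q + q^2 + q^3 + q^4 + q^5), the product of all factors after the first has coefficients 2,6,7,11,16,15,16 for degrees 0…6.
[q^6] = 1·16 − 1·15 − 2·16 + 1·11 + 1·7 = -13.

-13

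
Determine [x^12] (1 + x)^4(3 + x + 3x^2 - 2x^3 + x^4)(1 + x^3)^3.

(1 + x)^4 has coefficients 1,4,6,4,1 for degrees 0…4.
(3 + x + 3x^2 - 2x^3 + x^4) has coefficients 3,1,3,-2,1,0,0,0,0,0,0,0,0 for degrees 0…12.
Finally multiplying by (1 + x^3)^3, the product of all factors after the first has coefficients 3,1,3,7,4,9,3,6,9,-3,4,3,-2 for degrees 0…12.
[x^12] = 1·(-2) + 4·3 + 6·4 + 4·(-3) + 1·9 = 31.

31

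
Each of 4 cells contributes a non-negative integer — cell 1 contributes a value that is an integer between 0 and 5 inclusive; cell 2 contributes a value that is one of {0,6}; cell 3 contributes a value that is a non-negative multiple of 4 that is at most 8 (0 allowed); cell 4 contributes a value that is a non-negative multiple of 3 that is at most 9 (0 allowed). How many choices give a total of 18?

The generating function for the choices is (1 + t + t^2 + t^3 + t^4 + t^5)·(1 + t^6)·(1 + t^4 + t^8)·(1 + t^3 + t^6 + t^9); the count is [t^18].
(1 + t + t^2 + t^3 + t^4 + t^5) has coefficients 1,1,1,1,1,1 for degrees 0…5.
(1 + t^6) has coefficients 1,0,0,0,0,0,1,0,0,0,0,0,0,0,0,0,0,0,0 for degrees 0…18.
Multiplying by (1 + t^4 + t^8) gives running coefficients 1,0,0,0,1,0,1,0,1,0,1,0,0,0,1,0,0,0,0 for degrees 0…18.
Finally multiplying by (1 + t^3 + t^6 + t^9), the product of all factors after the first has coefficients 1,0,0,1,1,0,2,1,1,2,2,1,1,2,2,1,1,2,0 for degrees 0…18.
[t^18] = 1·0 + 1·2 + 1·1 + 1·1 + 1·2 + 1·2 = 8.

8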